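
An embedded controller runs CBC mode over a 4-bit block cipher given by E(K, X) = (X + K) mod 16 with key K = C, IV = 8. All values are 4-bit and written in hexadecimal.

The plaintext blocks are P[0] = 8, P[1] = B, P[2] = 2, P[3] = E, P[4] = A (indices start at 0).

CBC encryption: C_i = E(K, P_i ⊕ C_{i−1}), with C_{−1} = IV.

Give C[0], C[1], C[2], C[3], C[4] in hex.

C[0] = C, C[1] = 3, C[2] = D, C[3] = F, C[4] = 1

C[0]: P[0] ⊕ 8 = 0; E(K, 0) = C.
C[1]: P[1] ⊕ C = 7; E(K, 7) = 3.
C[2]: P[2] ⊕ 3 = 1; E(K, 1) = D.
C[3]: P[3] ⊕ D = 3; E(K, 3) = F.
C[4]: P[4] ⊕ F = 5; E(K, 5) = 1.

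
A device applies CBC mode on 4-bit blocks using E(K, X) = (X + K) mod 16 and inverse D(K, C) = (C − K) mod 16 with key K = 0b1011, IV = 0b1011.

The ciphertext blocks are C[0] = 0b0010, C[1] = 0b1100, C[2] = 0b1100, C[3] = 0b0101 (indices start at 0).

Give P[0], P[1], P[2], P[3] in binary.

CBC decryption: P_i = D(K, C_i) ⊕ C_{i−1}, with C_{−1} = IV.
P[0]: D(K, 0b0010) = 0b0111; 0b0111 ⊕ 0b1011 = 0b1100.
P[1]: D(K, 0b1100) = 0b0001; 0b0001 ⊕ 0b0010 = 0b0011.
P[2]: D(K, 0b1100) = 0b0001; 0b0001 ⊕ 0b1100 = 0b1101.
P[3]: D(K, 0b0101) = 0b1010; 0b1010 ⊕ 0b1100 = 0b0110.

P[0] = 0b1100, P[1] = 0b0011, P[2] = 0b1101, P[3] = 0b0110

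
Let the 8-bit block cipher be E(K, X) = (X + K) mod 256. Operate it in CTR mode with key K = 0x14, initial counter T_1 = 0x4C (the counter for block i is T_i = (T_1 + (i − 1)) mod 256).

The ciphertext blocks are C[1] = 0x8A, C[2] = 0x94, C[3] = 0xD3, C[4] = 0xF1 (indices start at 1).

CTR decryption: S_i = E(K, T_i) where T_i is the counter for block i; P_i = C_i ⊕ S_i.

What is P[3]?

P[3] = 0xB1

P[3]: T = 0x4E, S = E(K, T) = 0x62; 0xD3 ⊕ 0x62 = 0xB1.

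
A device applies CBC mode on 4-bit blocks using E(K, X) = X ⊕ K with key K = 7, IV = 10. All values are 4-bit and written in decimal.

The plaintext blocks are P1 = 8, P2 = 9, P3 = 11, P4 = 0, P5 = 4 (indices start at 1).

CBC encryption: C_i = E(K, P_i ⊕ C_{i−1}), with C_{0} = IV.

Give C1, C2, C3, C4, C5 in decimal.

C1: P1 ⊕ 10 = 2; E(K, 2) = 5.
C2: P2 ⊕ 5 = 12; E(K, 12) = 11.
C3: P3 ⊕ 11 = 0; E(K, 0) = 7.
C4: P4 ⊕ 7 = 7; E(K, 7) = 0.
C5: P5 ⊕ 0 = 4; E(K, 4) = 3.

C1 = 5, C2 = 11, C3 = 7, C4 = 0, C5 = 3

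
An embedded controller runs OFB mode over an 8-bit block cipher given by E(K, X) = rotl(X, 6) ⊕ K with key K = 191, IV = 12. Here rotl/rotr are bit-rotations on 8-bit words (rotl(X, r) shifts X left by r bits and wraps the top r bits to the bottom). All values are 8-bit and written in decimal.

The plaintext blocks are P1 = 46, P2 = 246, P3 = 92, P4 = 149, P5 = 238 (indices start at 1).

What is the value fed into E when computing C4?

155

OFB encryption: S_i = E(K, S_{i−1}) with S_{0} = IV; C_i = P_i ⊕ S_i.
C1: S = E(K, 12) = 188; 46 ⊕ 188 = 146.
C2: S = E(K, 188) = 144; 246 ⊕ 144 = 102.
C3: S = E(K, 144) = 155; 92 ⊕ 155 = 199.
C4: S = E(K, 155) = 89; 149 ⊕ 89 = 204.
So the input to E for block 4 is 155.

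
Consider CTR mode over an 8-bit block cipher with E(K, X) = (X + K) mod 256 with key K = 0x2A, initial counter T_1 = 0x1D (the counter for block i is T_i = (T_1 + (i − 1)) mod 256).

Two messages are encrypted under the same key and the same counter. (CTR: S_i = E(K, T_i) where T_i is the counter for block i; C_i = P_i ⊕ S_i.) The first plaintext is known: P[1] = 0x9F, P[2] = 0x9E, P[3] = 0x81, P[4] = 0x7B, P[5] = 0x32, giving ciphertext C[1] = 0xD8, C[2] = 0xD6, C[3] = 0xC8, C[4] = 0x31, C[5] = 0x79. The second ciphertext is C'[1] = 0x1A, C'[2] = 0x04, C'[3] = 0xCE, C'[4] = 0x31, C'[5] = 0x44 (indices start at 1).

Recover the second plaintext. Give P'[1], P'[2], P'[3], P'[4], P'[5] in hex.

In CTR with a reused counter, both messages share the same keystream S_i, so C_i ⊕ C'_i = P_i ⊕ P'_i and thus P'_i = P_i ⊕ C_i ⊕ C'_i.
P'[1]: 0x9F ⊕ 0xD8 ⊕ 0x1A = 0x5D.
P'[2]: 0x9E ⊕ 0xD6 ⊕ 0x04 = 0x4C.
P'[3]: 0x81 ⊕ 0xC8 ⊕ 0xCE = 0x87.
P'[4]: 0x7B ⊕ 0x31 ⊕ 0x31 = 0x7B.
P'[5]: 0x32 ⊕ 0x79 ⊕ 0x44 = 0x0F.

P'[1] = 0x5D, P'[2] = 0x4C, P'[3] = 0x87, P'[4] = 0x7B, P'[5] = 0x0F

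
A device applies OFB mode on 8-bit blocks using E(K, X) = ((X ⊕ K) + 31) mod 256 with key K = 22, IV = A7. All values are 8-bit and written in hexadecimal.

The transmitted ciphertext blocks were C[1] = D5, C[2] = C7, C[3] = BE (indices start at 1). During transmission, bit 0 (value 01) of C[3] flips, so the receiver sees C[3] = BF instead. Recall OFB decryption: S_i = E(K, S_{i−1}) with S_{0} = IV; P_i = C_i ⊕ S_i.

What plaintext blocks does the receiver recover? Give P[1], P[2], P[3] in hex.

P[1] = 63, P[2] = 02, P[3] = A7

Only C[3] changed, to BF. In OFB, a change in C_i flips the same bit in P_i only; the keystream is unaffected. Decrypting the received ciphertext:
P[1]: S = E(K, A7) = B6; D5 ⊕ B6 = 63.
P[2]: S = E(K, B6) = C5; C7 ⊕ C5 = 02.
P[3]: S = E(K, C5) = 18; BF ⊕ 18 = A7.
Blocks that differ from the original plaintext: P[3].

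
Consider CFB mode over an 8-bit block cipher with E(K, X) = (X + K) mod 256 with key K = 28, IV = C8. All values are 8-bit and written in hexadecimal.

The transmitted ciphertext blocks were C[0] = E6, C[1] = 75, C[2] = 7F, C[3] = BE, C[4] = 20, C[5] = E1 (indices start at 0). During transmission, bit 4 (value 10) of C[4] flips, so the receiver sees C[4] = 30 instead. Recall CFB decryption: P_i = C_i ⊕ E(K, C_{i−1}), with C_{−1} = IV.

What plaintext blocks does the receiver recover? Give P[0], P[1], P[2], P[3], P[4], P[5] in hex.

P[0] = 16, P[1] = 7B, P[2] = E2, P[3] = 19, P[4] = D6, P[5] = B9

Only C[4] changed, to 30. In CFB, a change in C_i flips the same bit in P_i and garbles P_{i+1}. Decrypting the received ciphertext:
P[0]: E(K, C8) = F0; E6 ⊕ F0 = 16.
P[1]: E(K, E6) = 0E; 75 ⊕ 0E = 7B.
P[2]: E(K, 75) = 9D; 7F ⊕ 9D = E2.
P[3]: E(K, 7F) = A7; BE ⊕ A7 = 19.
P[4]: E(K, BE) = E6; 30 ⊕ E6 = D6.
P[5]: E(K, 30) = 58; E1 ⊕ 58 = B9.
Blocks that differ from the original plaintext: P[4], P[5].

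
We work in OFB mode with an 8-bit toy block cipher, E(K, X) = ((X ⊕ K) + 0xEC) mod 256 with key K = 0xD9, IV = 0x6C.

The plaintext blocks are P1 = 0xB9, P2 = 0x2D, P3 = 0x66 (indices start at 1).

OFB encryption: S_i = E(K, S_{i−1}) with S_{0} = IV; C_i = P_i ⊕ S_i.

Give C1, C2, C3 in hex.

C1 = 0x18, C2 = 0x49, C3 = 0xCF

C1: S = E(K, 0x6C) = 0xA1; 0xB9 ⊕ 0xA1 = 0x18.
C2: S = E(K, 0xA1) = 0x64; 0x2D ⊕ 0x64 = 0x49.
C3: S = E(K, 0x64) = 0xA9; 0x66 ⊕ 0xA9 = 0xCF.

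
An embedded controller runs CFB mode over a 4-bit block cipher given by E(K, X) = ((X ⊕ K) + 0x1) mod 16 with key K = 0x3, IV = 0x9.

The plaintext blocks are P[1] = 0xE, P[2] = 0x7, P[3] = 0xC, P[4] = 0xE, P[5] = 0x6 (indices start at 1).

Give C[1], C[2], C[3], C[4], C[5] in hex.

CFB encryption: C_i = P_i ⊕ E(K, C_{i−1}), with C_{0} = IV.
C[1]: E(K, 0x9) = 0xB; 0xE ⊕ 0xB = 0x5.
C[2]: E(K, 0x5) = 0x7; 0x7 ⊕ 0x7 = 0x0.
C[3]: E(K, 0x0) = 0x4; 0xC ⊕ 0x4 = 0x8.
C[4]: E(K, 0x8) = 0xC; 0xE ⊕ 0xC = 0x2.
C[5]: E(K, 0x2) = 0x2; 0x6 ⊕ 0x2 = 0x4.

C[1] = 0x5, C[2] = 0x0, C[3] = 0x8, C[4] = 0x2, C[5] = 0x4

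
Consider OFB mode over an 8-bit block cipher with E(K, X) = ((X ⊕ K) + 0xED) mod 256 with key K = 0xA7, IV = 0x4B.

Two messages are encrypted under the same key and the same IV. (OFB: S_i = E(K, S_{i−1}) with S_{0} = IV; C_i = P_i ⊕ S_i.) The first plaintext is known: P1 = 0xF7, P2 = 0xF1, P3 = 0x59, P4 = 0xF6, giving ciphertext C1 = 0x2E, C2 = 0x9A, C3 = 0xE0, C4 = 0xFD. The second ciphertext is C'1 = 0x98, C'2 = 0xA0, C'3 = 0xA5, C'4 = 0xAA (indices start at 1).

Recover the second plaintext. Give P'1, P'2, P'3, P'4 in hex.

P'1 = 0x41, P'2 = 0xCB, P'3 = 0x1C, P'4 = 0xA1

In OFB with a reused IV, both messages share the same keystream S_i, so C_i ⊕ C'_i = P_i ⊕ P'_i and thus P'_i = P_i ⊕ C_i ⊕ C'_i.
P'1: 0xF7 ⊕ 0x2E ⊕ 0x98 = 0x41.
P'2: 0xF1 ⊕ 0x9A ⊕ 0xA0 = 0xCB.
P'3: 0x59 ⊕ 0xE0 ⊕ 0xA5 = 0x1C.
P'4: 0xF6 ⊕ 0xFD ⊕ 0xAA = 0xA1.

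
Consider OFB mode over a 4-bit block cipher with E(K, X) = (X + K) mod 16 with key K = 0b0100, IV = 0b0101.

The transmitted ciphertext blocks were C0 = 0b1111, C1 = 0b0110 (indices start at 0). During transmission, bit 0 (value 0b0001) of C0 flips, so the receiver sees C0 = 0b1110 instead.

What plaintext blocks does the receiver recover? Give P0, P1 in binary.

P0 = 0b0111, P1 = 0b1011

OFB decryption: S_i = E(K, S_{i−1}) with S_{−1} = IV; P_i = C_i ⊕ S_i.
Only C0 changed, to 0b1110. In OFB, a change in C_i flips the same bit in P_i only; the keystream is unaffected. Decrypting the received ciphertext:
P0: S = E(K, 0b0101) = 0b1001; 0b1110 ⊕ 0b1001 = 0b0111.
P1: S = E(K, 0b1001) = 0b1101; 0b0110 ⊕ 0b1101 = 0b1011.
Blocks that differ from the original plaintext: P0.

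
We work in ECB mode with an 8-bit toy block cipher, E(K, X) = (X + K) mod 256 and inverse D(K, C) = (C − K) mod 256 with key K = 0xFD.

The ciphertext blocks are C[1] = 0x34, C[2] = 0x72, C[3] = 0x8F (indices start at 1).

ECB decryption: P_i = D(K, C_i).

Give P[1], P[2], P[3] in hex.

P[1] = 0x37, P[2] = 0x75, P[3] = 0x92

P[1]: D(K, 0x34) = 0x37.
P[2]: D(K, 0x72) = 0x75.
P[3]: D(K, 0x8F) = 0x92.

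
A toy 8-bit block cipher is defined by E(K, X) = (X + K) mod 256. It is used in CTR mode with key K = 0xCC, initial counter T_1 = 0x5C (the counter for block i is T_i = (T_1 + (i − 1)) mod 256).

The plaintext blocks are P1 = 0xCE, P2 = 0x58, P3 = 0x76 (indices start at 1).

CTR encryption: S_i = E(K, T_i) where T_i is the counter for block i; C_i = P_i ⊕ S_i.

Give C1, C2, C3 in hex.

C1 = 0xE6, C2 = 0x71, C3 = 0x5C

C1: T = 0x5C, S = E(K, T) = 0x28; 0xCE ⊕ 0x28 = 0xE6.
C2: T = 0x5D, S = E(K, T) = 0x29; 0x58 ⊕ 0x29 = 0x71.
C3: T = 0x5E, S = E(K, T) = 0x2A; 0x76 ⊕ 0x2A = 0x5C.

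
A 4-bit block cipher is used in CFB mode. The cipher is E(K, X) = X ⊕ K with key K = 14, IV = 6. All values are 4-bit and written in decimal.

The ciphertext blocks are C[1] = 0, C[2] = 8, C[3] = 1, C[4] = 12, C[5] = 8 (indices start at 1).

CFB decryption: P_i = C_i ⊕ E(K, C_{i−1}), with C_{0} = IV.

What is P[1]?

P[1]: E(K, 6) = 8; 0 ⊕ 8 = 8.

P[1] = 8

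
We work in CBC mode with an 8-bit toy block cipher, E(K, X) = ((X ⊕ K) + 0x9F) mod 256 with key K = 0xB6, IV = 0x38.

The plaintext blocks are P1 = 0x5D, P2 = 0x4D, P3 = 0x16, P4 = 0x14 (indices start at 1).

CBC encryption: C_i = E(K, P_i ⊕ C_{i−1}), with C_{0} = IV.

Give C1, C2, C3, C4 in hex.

C1: P1 ⊕ 0x38 = 0x65; E(K, 0x65) = 0x72.
C2: P2 ⊕ 0x72 = 0x3F; E(K, 0x3F) = 0x28.
C3: P3 ⊕ 0x28 = 0x3E; E(K, 0x3E) = 0x27.
C4: P4 ⊕ 0x27 = 0x33; E(K, 0x33) = 0x24.

C1 = 0x72, C2 = 0x28, C3 = 0x27, C4 = 0x24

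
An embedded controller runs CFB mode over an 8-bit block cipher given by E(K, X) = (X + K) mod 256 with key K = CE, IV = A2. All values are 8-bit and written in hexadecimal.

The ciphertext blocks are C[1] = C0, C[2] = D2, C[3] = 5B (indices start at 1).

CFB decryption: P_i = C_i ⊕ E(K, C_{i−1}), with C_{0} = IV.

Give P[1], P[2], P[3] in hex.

P[1] = B0, P[2] = 5C, P[3] = FB

P[1]: E(K, A2) = 70; C0 ⊕ 70 = B0.
P[2]: E(K, C0) = 8E; D2 ⊕ 8E = 5C.
P[3]: E(K, D2) = A0; 5B ⊕ A0 = FB.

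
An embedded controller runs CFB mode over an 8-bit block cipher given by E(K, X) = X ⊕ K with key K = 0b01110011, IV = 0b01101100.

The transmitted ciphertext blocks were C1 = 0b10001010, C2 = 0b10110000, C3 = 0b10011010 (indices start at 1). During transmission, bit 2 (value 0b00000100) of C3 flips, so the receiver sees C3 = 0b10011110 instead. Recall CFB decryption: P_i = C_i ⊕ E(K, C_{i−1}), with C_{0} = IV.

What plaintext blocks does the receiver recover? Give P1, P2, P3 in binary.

P1 = 0b10010101, P2 = 0b01001001, P3 = 0b01011101

Only C3 changed, to 0b10011110. In CFB, a change in C_i flips the same bit in P_i and garbles P_{i+1}. Decrypting the received ciphertext:
P1: E(K, 0b01101100) = 0b00011111; 0b10001010 ⊕ 0b00011111 = 0b10010101.
P2: E(K, 0b10001010) = 0b11111001; 0b10110000 ⊕ 0b11111001 = 0b01001001.
P3: E(K, 0b10110000) = 0b11000011; 0b10011110 ⊕ 0b11000011 = 0b01011101.
Blocks that differ from the original plaintext: P3.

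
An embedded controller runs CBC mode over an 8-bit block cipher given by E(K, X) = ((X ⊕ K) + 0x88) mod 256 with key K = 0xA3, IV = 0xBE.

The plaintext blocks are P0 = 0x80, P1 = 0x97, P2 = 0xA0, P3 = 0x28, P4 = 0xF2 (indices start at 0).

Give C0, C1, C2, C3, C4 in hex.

CBC encryption: C_i = E(K, P_i ⊕ C_{i−1}), with C_{−1} = IV.
C0: P0 ⊕ 0xBE = 0x3E; E(K, 0x3E) = 0x25.
C1: P1 ⊕ 0x25 = 0xB2; E(K, 0xB2) = 0x99.
C2: P2 ⊕ 0x99 = 0x39; E(K, 0x39) = 0x22.
C3: P3 ⊕ 0x22 = 0x0A; E(K, 0x0A) = 0x31.
C4: P4 ⊕ 0x31 = 0xC3; E(K, 0xC3) = 0xE8.

C0 = 0x25, C1 = 0x99, C2 = 0x22, C3 = 0x31, C4 = 0xE8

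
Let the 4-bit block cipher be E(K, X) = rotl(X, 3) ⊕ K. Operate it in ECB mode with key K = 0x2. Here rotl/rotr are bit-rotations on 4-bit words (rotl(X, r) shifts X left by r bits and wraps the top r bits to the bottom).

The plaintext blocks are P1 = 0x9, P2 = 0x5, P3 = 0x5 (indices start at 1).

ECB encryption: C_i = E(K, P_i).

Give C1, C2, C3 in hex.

C1: E(K, 0x9) = 0xE.
C2: E(K, 0x5) = 0x8.
C3: E(K, 0x5) = 0x8.

C1 = 0xE, C2 = 0x8, C3 = 0x8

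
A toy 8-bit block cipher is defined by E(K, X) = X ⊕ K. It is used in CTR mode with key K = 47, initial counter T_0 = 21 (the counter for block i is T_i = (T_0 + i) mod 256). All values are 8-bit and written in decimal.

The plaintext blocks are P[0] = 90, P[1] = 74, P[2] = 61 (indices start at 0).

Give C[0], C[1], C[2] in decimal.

CTR encryption: S_i = E(K, T_i) where T_i is the counter for block i; C_i = P_i ⊕ S_i.
C[0]: T = 21, S = E(K, T) = 58; 90 ⊕ 58 = 96.
C[1]: T = 22, S = E(K, T) = 57; 74 ⊕ 57 = 115.
C[2]: T = 23, S = E(K, T) = 56; 61 ⊕ 56 = 5.

C[0] = 96, C[1] = 115, C[2] = 5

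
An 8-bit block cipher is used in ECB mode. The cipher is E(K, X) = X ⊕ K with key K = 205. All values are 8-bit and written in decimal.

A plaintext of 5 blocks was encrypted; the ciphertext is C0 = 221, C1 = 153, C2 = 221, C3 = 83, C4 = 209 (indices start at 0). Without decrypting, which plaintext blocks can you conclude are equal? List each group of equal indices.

P0 = P2

ECB encrypts each block independently with the same key, so equal ciphertext blocks imply equal plaintext blocks.
C0 = C2 = 221, so P0 = P2.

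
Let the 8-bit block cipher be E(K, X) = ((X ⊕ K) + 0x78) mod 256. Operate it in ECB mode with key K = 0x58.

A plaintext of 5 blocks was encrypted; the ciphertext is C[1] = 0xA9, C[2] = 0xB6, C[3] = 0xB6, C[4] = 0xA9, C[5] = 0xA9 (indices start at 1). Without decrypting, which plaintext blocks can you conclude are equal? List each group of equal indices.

ECB encrypts each block independently with the same key, so equal ciphertext blocks imply equal plaintext blocks.
C[1] = C[4] = C[5] = 0xA9, so P[1] = P[4] = P[5].
C[2] = C[3] = 0xB6, so P[2] = P[3].

P[1] = P[4] = P[5]; P[2] = P[3]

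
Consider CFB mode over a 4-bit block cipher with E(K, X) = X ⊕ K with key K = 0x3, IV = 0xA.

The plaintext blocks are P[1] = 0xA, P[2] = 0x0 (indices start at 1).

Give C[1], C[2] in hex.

CFB encryption: C_i = P_i ⊕ E(K, C_{i−1}), with C_{0} = IV.
C[1]: E(K, 0xA) = 0x9; 0xA ⊕ 0x9 = 0x3.
C[2]: E(K, 0x3) = 0x0; 0x0 ⊕ 0x0 = 0x0.

C[1] = 0x3, C[2] = 0x0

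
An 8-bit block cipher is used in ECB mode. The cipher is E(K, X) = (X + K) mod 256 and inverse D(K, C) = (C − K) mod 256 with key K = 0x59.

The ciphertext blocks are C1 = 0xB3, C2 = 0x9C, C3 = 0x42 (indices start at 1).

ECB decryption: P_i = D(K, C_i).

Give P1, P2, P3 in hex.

P1: D(K, 0xB3) = 0x5A.
P2: D(K, 0x9C) = 0x43.
P3: D(K, 0x42) = 0xE9.

P1 = 0x5A, P2 = 0x43, P3 = 0xE9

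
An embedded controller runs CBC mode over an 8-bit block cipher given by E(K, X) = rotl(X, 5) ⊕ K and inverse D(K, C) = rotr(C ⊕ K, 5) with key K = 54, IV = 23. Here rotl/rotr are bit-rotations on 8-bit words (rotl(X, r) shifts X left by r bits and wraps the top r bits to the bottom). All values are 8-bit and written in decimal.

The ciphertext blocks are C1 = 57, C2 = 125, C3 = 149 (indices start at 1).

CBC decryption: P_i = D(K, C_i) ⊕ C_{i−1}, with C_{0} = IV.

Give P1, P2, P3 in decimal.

P1 = 111, P2 = 99, P3 = 96

P1: D(K, 57) = 120; 120 ⊕ 23 = 111.
P2: D(K, 125) = 90; 90 ⊕ 57 = 99.
P3: D(K, 149) = 29; 29 ⊕ 125 = 96.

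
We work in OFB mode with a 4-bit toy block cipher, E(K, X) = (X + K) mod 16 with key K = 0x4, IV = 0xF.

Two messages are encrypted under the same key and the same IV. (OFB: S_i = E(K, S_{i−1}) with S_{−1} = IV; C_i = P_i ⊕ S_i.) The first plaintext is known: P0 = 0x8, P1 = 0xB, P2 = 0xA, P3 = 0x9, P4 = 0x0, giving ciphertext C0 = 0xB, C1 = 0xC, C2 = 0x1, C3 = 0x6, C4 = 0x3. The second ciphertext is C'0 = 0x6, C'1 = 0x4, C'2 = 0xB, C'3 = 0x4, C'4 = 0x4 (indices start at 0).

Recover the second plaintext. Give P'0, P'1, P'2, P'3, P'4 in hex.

In OFB with a reused IV, both messages share the same keystream S_i, so C_i ⊕ C'_i = P_i ⊕ P'_i and thus P'_i = P_i ⊕ C_i ⊕ C'_i.
P'0: 0x8 ⊕ 0xB ⊕ 0x6 = 0x5.
P'1: 0xB ⊕ 0xC ⊕ 0x4 = 0x3.
P'2: 0xA ⊕ 0x1 ⊕ 0xB = 0x0.
P'3: 0x9 ⊕ 0x6 ⊕ 0x4 = 0xB.
P'4: 0x0 ⊕ 0x3 ⊕ 0x4 = 0x7.

P'0 = 0x5, P'1 = 0x3, P'2 = 0x0, P'3 = 0xB, P'4 = 0x7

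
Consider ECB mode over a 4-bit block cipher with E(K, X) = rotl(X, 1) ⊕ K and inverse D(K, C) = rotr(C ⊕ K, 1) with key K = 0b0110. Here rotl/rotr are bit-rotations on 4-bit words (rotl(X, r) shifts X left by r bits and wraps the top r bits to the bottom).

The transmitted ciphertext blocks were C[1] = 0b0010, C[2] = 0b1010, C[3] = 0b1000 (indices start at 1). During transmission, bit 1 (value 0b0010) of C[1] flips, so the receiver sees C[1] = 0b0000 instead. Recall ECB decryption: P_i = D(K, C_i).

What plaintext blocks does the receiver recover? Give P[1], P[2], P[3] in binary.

Only C[1] changed, to 0b0000. In ECB, a change in C_i affects only P_i. Decrypting the received ciphertext:
P[1]: D(K, 0b0000) = 0b0011.
P[2]: D(K, 0b1010) = 0b0110.
P[3]: D(K, 0b1000) = 0b0111.
Blocks that differ from the original plaintext: P[1].

P[1] = 0b0011, P[2] = 0b0110, P[3] = 0b0111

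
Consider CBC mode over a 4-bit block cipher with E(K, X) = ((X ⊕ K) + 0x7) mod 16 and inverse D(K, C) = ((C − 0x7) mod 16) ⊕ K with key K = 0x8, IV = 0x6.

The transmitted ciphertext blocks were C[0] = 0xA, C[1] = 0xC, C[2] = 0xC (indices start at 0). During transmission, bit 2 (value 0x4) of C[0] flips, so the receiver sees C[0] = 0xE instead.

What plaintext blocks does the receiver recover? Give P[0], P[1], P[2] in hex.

CBC decryption: P_i = D(K, C_i) ⊕ C_{i−1}, with C_{−1} = IV.
Only C[0] changed, to 0xE. In CBC, a change in C_i garbles P_i and flips the same bit in P_{i+1}. Decrypting the received ciphertext:
P[0]: D(K, 0xE) = 0xF; 0xF ⊕ 0x6 = 0x9.
P[1]: D(K, 0xC) = 0xD; 0xD ⊕ 0xE = 0x3.
P[2]: D(K, 0xC) = 0xD; 0xD ⊕ 0xC = 0x1.
Blocks that differ from the original plaintext: P[0], P[1].

P[0] = 0x9, P[1] = 0x3, P[2] = 0x1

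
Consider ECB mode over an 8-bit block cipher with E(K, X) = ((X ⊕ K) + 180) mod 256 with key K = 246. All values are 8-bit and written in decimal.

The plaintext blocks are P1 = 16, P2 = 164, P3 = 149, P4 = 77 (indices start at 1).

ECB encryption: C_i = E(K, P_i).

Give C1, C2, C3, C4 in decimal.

C1: E(K, 16) = 154.
C2: E(K, 164) = 6.
C3: E(K, 149) = 23.
C4: E(K, 77) = 111.

C1 = 154, C2 = 6, C3 = 23, C4 = 111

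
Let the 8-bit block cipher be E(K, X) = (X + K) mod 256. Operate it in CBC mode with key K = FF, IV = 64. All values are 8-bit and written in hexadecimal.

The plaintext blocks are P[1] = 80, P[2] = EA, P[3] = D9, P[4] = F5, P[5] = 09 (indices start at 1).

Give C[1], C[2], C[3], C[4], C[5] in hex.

CBC encryption: C_i = E(K, P_i ⊕ C_{i−1}), with C_{0} = IV.
C[1]: P[1] ⊕ 64 = E4; E(K, E4) = E3.
C[2]: P[2] ⊕ E3 = 09; E(K, 09) = 08.
C[3]: P[3] ⊕ 08 = D1; E(K, D1) = D0.
C[4]: P[4] ⊕ D0 = 25; E(K, 25) = 24.
C[5]: P[5] ⊕ 24 = 2D; E(K, 2D) = 2C.

C[1] = E3, C[2] = 08, C[3] = D0, C[4] = 24, C[5] = 2C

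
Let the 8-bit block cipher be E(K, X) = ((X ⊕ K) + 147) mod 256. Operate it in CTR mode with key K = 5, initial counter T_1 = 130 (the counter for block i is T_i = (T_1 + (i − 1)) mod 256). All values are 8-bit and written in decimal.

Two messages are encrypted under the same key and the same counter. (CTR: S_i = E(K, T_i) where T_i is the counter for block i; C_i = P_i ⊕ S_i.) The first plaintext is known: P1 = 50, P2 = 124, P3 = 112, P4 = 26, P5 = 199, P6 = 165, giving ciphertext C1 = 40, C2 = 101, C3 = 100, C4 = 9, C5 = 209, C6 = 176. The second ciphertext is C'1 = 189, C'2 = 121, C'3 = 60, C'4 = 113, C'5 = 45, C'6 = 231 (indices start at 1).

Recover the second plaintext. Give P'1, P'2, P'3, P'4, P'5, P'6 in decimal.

P'1 = 167, P'2 = 96, P'3 = 40, P'4 = 98, P'5 = 59, P'6 = 242

In CTR with a reused counter, both messages share the same keystream S_i, so C_i ⊕ C'_i = P_i ⊕ P'_i and thus P'_i = P_i ⊕ C_i ⊕ C'_i.
P'1: 50 ⊕ 40 ⊕ 189 = 167.
P'2: 124 ⊕ 101 ⊕ 121 = 96.
P'3: 112 ⊕ 100 ⊕ 60 = 40.
P'4: 26 ⊕ 9 ⊕ 113 = 98.
P'5: 199 ⊕ 209 ⊕ 45 = 59.
P'6: 165 ⊕ 176 ⊕ 231 = 242.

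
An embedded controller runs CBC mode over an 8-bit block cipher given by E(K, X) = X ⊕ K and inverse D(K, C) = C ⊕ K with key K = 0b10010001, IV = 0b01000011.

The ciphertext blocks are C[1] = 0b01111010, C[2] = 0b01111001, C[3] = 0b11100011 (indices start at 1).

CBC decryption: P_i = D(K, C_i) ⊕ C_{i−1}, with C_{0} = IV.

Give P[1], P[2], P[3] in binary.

P[1]: D(K, 0b01111010) = 0b11101011; 0b11101011 ⊕ 0b01000011 = 0b10101000.
P[2]: D(K, 0b01111001) = 0b11101000; 0b11101000 ⊕ 0b01111010 = 0b10010010.
P[3]: D(K, 0b11100011) = 0b01110010; 0b01110010 ⊕ 0b01111001 = 0b00001011.

P[1] = 0b10101000, P[2] = 0b10010010, P[3] = 0b00001011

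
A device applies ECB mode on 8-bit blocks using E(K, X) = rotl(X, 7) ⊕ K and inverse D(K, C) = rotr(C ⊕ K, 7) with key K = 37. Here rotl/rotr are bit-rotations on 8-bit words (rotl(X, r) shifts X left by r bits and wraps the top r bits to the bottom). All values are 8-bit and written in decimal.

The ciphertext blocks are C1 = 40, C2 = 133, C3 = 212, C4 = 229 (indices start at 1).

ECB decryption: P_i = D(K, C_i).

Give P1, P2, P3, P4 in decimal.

P1: D(K, 40) = 26.
P2: D(K, 133) = 65.
P3: D(K, 212) = 227.
P4: D(K, 229) = 129.

P1 = 26, P2 = 65, P3 = 227, P4 = 129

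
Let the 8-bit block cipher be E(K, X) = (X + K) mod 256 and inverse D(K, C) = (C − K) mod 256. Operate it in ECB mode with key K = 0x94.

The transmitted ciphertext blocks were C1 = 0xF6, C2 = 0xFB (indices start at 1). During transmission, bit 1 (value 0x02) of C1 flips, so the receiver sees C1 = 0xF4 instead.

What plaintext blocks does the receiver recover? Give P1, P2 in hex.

ECB decryption: P_i = D(K, C_i).
Only C1 changed, to 0xF4. In ECB, a change in C_i affects only P_i. Decrypting the received ciphertext:
P1: D(K, 0xF4) = 0x60.
P2: D(K, 0xFB) = 0x67.
Blocks that differ from the original plaintext: P1.

P1 = 0x60, P2 = 0x67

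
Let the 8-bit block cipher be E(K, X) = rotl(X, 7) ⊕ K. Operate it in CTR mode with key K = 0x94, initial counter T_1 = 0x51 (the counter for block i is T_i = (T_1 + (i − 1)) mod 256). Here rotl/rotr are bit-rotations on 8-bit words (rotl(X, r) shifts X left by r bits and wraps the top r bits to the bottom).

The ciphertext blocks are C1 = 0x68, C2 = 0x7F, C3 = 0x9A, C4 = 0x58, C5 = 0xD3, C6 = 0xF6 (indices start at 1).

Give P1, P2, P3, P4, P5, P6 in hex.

P1 = 0x54, P2 = 0xC2, P3 = 0xA7, P4 = 0xE6, P5 = 0xED, P6 = 0x49

CTR decryption: S_i = E(K, T_i) where T_i is the counter for block i; P_i = C_i ⊕ S_i.
P1: T = 0x51, S = E(K, T) = 0x3C; 0x68 ⊕ 0x3C = 0x54.
P2: T = 0x52, S = E(K, T) = 0xBD; 0x7F ⊕ 0xBD = 0xC2.
P3: T = 0x53, S = E(K, T) = 0x3D; 0x9A ⊕ 0x3D = 0xA7.
P4: T = 0x54, S = E(K, T) = 0xBE; 0x58 ⊕ 0xBE = 0xE6.
P5: T = 0x55, S = E(K, T) = 0x3E; 0xD3 ⊕ 0x3E = 0xED.
P6: T = 0x56, S = E(K, T) = 0xBF; 0xF6 ⊕ 0xBF = 0x49.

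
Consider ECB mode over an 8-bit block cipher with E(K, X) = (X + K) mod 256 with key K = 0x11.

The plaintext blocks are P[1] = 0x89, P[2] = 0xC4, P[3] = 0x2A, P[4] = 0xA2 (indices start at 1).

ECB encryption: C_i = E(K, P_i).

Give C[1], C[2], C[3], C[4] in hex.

C[1] = 0x9A, C[2] = 0xD5, C[3] = 0x3B, C[4] = 0xB3

C[1]: E(K, 0x89) = 0x9A.
C[2]: E(K, 0xC4) = 0xD5.
C[3]: E(K, 0x2A) = 0x3B.
C[4]: E(K, 0xA2) = 0xB3.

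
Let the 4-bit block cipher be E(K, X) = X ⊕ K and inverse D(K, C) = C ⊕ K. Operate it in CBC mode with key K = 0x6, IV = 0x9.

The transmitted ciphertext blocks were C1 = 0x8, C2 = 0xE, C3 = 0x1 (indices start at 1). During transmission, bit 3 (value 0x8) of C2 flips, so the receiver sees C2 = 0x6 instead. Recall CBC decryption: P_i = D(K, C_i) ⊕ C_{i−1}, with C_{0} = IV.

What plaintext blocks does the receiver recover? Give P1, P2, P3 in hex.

Only C2 changed, to 0x6. In CBC, a change in C_i garbles P_i and flips the same bit in P_{i+1}. Decrypting the received ciphertext:
P1: D(K, 0x8) = 0xE; 0xE ⊕ 0x9 = 0x7.
P2: D(K, 0x6) = 0x0; 0x0 ⊕ 0x8 = 0x8.
P3: D(K, 0x1) = 0x7; 0x7 ⊕ 0x6 = 0x1.
Blocks that differ from the original plaintext: P2, P3.

P1 = 0x7, P2 = 0x8, P3 = 0x1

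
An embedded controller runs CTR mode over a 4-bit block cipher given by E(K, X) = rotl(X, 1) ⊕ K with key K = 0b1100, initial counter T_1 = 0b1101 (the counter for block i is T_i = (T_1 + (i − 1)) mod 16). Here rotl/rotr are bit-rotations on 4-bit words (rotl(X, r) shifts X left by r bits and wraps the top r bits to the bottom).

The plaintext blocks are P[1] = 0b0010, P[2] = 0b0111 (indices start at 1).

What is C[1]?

C[1] = 0b0101

CTR encryption: S_i = E(K, T_i) where T_i is the counter for block i; C_i = P_i ⊕ S_i.
C[1]: T = 0b1101, S = E(K, T) = 0b0111; 0b0010 ⊕ 0b0111 = 0b0101.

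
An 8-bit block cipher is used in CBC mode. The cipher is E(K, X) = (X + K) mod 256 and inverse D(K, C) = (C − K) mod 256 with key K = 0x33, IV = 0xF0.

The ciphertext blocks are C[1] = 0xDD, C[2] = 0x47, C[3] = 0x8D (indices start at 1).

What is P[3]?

CBC decryption: P_i = D(K, C_i) ⊕ C_{i−1}, with C_{0} = IV.
P[3]: D(K, 0x8D) = 0x5A; 0x5A ⊕ 0x47 = 0x1D.

P[3] = 0x1D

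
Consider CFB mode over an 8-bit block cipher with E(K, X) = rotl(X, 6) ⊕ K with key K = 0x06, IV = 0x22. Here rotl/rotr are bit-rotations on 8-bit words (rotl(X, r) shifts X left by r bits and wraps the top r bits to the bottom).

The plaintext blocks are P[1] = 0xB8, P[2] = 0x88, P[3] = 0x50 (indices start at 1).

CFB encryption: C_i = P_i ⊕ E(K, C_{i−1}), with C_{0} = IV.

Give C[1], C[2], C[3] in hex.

C[1]: E(K, 0x22) = 0x8E; 0xB8 ⊕ 0x8E = 0x36.
C[2]: E(K, 0x36) = 0x8B; 0x88 ⊕ 0x8B = 0x03.
C[3]: E(K, 0x03) = 0xC6; 0x50 ⊕ 0xC6 = 0x96.

C[1] = 0x36, C[2] = 0x03, C[3] = 0x96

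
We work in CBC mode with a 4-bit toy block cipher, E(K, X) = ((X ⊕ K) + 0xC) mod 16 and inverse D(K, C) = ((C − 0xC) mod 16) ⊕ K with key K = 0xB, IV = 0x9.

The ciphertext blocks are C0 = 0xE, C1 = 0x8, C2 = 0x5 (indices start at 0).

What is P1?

P1 = 0x9

CBC decryption: P_i = D(K, C_i) ⊕ C_{i−1}, with C_{−1} = IV.
P1: D(K, 0x8) = 0x7; 0x7 ⊕ 0xE = 0x9.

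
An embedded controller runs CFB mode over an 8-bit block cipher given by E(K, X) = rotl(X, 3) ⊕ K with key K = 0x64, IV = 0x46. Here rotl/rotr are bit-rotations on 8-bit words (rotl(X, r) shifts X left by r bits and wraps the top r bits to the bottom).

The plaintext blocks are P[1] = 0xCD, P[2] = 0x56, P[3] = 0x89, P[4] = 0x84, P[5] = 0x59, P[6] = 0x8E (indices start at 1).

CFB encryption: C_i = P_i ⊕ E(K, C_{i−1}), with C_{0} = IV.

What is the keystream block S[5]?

0xC5

C[1]: E(K, 0x46) = 0x56; 0xCD ⊕ 0x56 = 0x9B.
C[2]: E(K, 0x9B) = 0xB8; 0x56 ⊕ 0xB8 = 0xEE.
C[3]: E(K, 0xEE) = 0x13; 0x89 ⊕ 0x13 = 0x9A.
C[4]: E(K, 0x9A) = 0xB0; 0x84 ⊕ 0xB0 = 0x34.
C[5]: E(K, 0x34) = 0xC5; 0x59 ⊕ 0xC5 = 0x9C.
So S[5] = 0xC5.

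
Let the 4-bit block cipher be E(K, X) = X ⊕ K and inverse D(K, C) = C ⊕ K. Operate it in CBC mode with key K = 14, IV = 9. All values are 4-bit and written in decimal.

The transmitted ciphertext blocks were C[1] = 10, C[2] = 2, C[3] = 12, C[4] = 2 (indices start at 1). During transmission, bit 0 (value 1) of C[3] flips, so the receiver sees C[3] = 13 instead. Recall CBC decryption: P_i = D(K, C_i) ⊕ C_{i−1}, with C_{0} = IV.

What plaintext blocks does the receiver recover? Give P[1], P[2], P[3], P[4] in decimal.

P[1] = 13, P[2] = 6, P[3] = 1, P[4] = 1

Only C[3] changed, to 13. In CBC, a change in C_i garbles P_i and flips the same bit in P_{i+1}. Decrypting the received ciphertext:
P[1]: D(K, 10) = 4; 4 ⊕ 9 = 13.
P[2]: D(K, 2) = 12; 12 ⊕ 10 = 6.
P[3]: D(K, 13) = 3; 3 ⊕ 2 = 1.
P[4]: D(K, 2) = 12; 12 ⊕ 13 = 1.
Blocks that differ from the original plaintext: P[3], P[4].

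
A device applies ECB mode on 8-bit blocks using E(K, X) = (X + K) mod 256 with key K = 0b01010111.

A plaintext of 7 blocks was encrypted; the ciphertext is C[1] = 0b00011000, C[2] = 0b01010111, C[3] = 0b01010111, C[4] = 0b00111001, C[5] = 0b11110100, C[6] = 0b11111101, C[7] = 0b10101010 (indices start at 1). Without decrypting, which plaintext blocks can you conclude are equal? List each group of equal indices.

P[2] = P[3]

ECB encrypts each block independently with the same key, so equal ciphertext blocks imply equal plaintext blocks.
C[2] = C[3] = 0b01010111, so P[2] = P[3].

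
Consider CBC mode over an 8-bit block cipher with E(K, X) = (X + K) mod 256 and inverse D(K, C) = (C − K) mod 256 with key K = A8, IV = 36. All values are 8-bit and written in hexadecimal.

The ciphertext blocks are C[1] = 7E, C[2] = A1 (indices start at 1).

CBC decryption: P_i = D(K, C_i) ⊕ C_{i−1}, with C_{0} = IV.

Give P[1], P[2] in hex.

P[1]: D(K, 7E) = D6; D6 ⊕ 36 = E0.
P[2]: D(K, A1) = F9; F9 ⊕ 7E = 87.

P[1] = E0, P[2] = 87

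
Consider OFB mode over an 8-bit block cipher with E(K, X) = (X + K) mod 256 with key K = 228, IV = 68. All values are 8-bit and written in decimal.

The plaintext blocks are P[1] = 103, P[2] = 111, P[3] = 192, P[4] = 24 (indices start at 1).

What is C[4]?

OFB encryption: S_i = E(K, S_{i−1}) with S_{0} = IV; C_i = P_i ⊕ S_i.
C[1]: S = E(K, 68) = 40; 103 ⊕ 40 = 79.
C[2]: S = E(K, 40) = 12; 111 ⊕ 12 = 99.
C[3]: S = E(K, 12) = 240; 192 ⊕ 240 = 48.
C[4]: S = E(K, 240) = 212; 24 ⊕ 212 = 204.

C[4] = 204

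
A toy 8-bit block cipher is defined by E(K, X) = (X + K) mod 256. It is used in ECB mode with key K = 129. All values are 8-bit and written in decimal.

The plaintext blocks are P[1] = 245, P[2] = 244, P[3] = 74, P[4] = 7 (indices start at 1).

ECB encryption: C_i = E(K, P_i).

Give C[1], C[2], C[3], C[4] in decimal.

C[1]: E(K, 245) = 118.
C[2]: E(K, 244) = 117.
C[3]: E(K, 74) = 203.
C[4]: E(K, 7) = 136.

C[1] = 118, C[2] = 117, C[3] = 203, C[4] = 136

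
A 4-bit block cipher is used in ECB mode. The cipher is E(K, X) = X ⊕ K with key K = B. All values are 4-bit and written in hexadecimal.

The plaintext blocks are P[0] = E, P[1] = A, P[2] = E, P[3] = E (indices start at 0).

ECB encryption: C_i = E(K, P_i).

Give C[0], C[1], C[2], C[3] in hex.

C[0] = 5, C[1] = 1, C[2] = 5, C[3] = 5

C[0]: E(K, E) = 5.
C[1]: E(K, A) = 1.
C[2]: E(K, E) = 5.
C[3]: E(K, E) = 5.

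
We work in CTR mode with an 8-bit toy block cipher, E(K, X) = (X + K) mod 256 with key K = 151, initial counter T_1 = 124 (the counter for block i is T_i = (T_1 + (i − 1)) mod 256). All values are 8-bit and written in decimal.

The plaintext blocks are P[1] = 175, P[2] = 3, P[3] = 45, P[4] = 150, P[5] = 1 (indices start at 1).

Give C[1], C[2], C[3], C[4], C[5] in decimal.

CTR encryption: S_i = E(K, T_i) where T_i is the counter for block i; C_i = P_i ⊕ S_i.
C[1]: T = 124, S = E(K, T) = 19; 175 ⊕ 19 = 188.
C[2]: T = 125, S = E(K, T) = 20; 3 ⊕ 20 = 23.
C[3]: T = 126, S = E(K, T) = 21; 45 ⊕ 21 = 56.
C[4]: T = 127, S = E(K, T) = 22; 150 ⊕ 22 = 128.
C[5]: T = 128, S = E(K, T) = 23; 1 ⊕ 23 = 22.

C[1] = 188, C[2] = 23, C[3] = 56, C[4] = 128, C[5] = 22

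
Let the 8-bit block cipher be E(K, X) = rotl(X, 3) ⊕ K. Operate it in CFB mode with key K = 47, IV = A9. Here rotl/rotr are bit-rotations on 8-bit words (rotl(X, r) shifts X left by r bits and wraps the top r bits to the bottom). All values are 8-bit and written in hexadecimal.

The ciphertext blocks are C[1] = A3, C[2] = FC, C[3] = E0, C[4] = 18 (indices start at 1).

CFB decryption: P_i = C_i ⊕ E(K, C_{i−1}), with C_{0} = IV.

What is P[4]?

P[4] = 58

P[4]: E(K, E0) = 40; 18 ⊕ 40 = 58.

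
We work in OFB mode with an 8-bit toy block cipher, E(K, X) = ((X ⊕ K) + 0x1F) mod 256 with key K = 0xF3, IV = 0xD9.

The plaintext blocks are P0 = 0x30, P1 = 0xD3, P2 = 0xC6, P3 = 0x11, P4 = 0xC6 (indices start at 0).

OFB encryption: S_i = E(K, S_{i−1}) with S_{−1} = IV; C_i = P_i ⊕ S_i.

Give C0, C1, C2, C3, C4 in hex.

C0 = 0x79, C1 = 0x0A, C2 = 0x8F, C3 = 0xC8, C4 = 0x8F

C0: S = E(K, 0xD9) = 0x49; 0x30 ⊕ 0x49 = 0x79.
C1: S = E(K, 0x49) = 0xD9; 0xD3 ⊕ 0xD9 = 0x0A.
C2: S = E(K, 0xD9) = 0x49; 0xC6 ⊕ 0x49 = 0x8F.
C3: S = E(K, 0x49) = 0xD9; 0x11 ⊕ 0xD9 = 0xC8.
C4: S = E(K, 0xD9) = 0x49; 0xC6 ⊕ 0x49 = 0x8F.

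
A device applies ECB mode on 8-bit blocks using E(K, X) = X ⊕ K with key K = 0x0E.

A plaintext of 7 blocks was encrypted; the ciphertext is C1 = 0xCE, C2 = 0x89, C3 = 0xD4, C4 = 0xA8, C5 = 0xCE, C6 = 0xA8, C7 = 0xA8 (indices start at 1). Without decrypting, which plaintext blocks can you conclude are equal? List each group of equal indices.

P1 = P5; P4 = P6 = P7

ECB encrypts each block independently with the same key, so equal ciphertext blocks imply equal plaintext blocks.
C1 = C5 = 0xCE, so P1 = P5.
C4 = C6 = C7 = 0xA8, so P4 = P6 = P7.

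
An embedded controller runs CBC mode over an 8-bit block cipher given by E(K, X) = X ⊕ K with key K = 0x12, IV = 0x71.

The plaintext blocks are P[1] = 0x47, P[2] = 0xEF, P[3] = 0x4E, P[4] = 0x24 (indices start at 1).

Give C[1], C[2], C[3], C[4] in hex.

C[1] = 0x24, C[2] = 0xD9, C[3] = 0x85, C[4] = 0xB3

CBC encryption: C_i = E(K, P_i ⊕ C_{i−1}), with C_{0} = IV.
C[1]: P[1] ⊕ 0x71 = 0x36; E(K, 0x36) = 0x24.
C[2]: P[2] ⊕ 0x24 = 0xCB; E(K, 0xCB) = 0xD9.
C[3]: P[3] ⊕ 0xD9 = 0x97; E(K, 0x97) = 0x85.
C[4]: P[4] ⊕ 0x85 = 0xA1; E(K, 0xA1) = 0xB3.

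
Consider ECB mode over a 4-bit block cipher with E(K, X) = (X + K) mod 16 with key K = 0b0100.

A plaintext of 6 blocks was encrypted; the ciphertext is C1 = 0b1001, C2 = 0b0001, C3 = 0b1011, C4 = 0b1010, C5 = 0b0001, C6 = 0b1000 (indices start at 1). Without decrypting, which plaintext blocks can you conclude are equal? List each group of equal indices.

ECB encrypts each block independently with the same key, so equal ciphertext blocks imply equal plaintext blocks.
C2 = C5 = 0b0001, so P2 = P5.

P2 = P5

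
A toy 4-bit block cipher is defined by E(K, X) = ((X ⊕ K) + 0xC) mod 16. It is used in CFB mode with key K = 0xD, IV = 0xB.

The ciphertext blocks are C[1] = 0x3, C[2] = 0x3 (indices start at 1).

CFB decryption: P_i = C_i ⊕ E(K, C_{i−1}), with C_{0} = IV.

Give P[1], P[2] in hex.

P[1] = 0x1, P[2] = 0x9

P[1]: E(K, 0xB) = 0x2; 0x3 ⊕ 0x2 = 0x1.
P[2]: E(K, 0x3) = 0xA; 0x3 ⊕ 0xA = 0x9.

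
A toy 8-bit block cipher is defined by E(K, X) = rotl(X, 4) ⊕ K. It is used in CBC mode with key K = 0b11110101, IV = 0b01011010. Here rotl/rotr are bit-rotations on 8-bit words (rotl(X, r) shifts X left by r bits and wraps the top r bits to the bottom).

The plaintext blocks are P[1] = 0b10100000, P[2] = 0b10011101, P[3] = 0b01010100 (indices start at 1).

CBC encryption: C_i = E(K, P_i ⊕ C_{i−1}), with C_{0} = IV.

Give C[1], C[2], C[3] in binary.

C[1]: P[1] ⊕ 0b01011010 = 0b11111010; E(K, 0b11111010) = 0b01011010.
C[2]: P[2] ⊕ 0b01011010 = 0b11000111; E(K, 0b11000111) = 0b10001001.
C[3]: P[3] ⊕ 0b10001001 = 0b11011101; E(K, 0b11011101) = 0b00101000.

C[1] = 0b01011010, C[2] = 0b10001001, C[3] = 0b00101000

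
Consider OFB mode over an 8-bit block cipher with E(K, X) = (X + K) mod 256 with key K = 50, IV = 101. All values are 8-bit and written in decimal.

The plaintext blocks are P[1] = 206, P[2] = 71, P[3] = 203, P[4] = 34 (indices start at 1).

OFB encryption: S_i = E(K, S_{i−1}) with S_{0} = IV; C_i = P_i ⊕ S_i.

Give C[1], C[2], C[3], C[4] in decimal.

C[1] = 89, C[2] = 142, C[3] = 48, C[4] = 15

C[1]: S = E(K, 101) = 151; 206 ⊕ 151 = 89.
C[2]: S = E(K, 151) = 201; 71 ⊕ 201 = 142.
C[3]: S = E(K, 201) = 251; 203 ⊕ 251 = 48.
C[4]: S = E(K, 251) = 45; 34 ⊕ 45 = 15.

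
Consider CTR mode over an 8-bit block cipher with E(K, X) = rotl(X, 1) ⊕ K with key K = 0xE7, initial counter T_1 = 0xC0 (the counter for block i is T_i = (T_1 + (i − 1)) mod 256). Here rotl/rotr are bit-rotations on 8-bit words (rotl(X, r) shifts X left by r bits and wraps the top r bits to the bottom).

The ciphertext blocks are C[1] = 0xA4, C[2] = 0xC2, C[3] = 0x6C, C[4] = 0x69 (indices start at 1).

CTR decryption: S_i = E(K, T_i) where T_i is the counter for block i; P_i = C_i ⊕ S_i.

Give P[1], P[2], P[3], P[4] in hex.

P[1] = 0xC2, P[2] = 0xA6, P[3] = 0x0E, P[4] = 0x09

P[1]: T = 0xC0, S = E(K, T) = 0x66; 0xA4 ⊕ 0x66 = 0xC2.
P[2]: T = 0xC1, S = E(K, T) = 0x64; 0xC2 ⊕ 0x64 = 0xA6.
P[3]: T = 0xC2, S = E(K, T) = 0x62; 0x6C ⊕ 0x62 = 0x0E.
P[4]: T = 0xC3, S = E(K, T) = 0x60; 0x69 ⊕ 0x60 = 0x09.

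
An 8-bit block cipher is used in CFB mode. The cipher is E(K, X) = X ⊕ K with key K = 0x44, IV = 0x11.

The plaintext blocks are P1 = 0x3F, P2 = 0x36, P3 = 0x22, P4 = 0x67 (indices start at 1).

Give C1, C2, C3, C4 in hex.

C1 = 0x6A, C2 = 0x18, C3 = 0x7E, C4 = 0x5D

CFB encryption: C_i = P_i ⊕ E(K, C_{i−1}), with C_{0} = IV.
C1: E(K, 0x11) = 0x55; 0x3F ⊕ 0x55 = 0x6A.
C2: E(K, 0x6A) = 0x2E; 0x36 ⊕ 0x2E = 0x18.
C3: E(K, 0x18) = 0x5C; 0x22 ⊕ 0x5C = 0x7E.
C4: E(K, 0x7E) = 0x3A; 0x67 ⊕ 0x3A = 0x5D.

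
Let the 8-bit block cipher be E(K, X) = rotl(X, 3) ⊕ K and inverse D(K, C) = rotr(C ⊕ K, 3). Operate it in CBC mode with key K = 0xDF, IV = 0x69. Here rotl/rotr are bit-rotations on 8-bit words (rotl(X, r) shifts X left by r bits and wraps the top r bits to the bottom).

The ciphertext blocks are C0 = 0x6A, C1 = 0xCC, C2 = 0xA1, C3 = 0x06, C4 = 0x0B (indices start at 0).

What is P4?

P4 = 0x9C

CBC decryption: P_i = D(K, C_i) ⊕ C_{i−1}, with C_{−1} = IV.
P4: D(K, 0x0B) = 0x9A; 0x9A ⊕ 0x06 = 0x9C.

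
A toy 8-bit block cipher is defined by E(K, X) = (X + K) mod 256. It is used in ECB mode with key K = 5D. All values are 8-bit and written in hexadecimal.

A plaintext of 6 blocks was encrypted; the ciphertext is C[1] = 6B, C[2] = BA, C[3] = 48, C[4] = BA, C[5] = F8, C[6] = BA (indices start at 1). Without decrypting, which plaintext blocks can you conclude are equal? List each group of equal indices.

ECB encrypts each block independently with the same key, so equal ciphertext blocks imply equal plaintext blocks.
C[2] = C[4] = C[6] = BA, so P[2] = P[4] = P[6].

P[2] = P[4] = P[6]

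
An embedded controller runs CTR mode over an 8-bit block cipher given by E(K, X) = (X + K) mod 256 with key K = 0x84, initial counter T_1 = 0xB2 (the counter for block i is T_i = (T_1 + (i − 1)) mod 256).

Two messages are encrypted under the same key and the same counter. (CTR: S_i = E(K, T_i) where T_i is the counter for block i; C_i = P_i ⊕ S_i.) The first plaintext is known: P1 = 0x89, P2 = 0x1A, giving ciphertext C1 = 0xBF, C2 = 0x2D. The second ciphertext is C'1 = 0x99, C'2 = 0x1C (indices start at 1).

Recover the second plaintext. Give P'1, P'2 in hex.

In CTR with a reused counter, both messages share the same keystream S_i, so C_i ⊕ C'_i = P_i ⊕ P'_i and thus P'_i = P_i ⊕ C_i ⊕ C'_i.
P'1: 0x89 ⊕ 0xBF ⊕ 0x99 = 0xAF.
P'2: 0x1A ⊕ 0x2D ⊕ 0x1C = 0x2B.

P'1 = 0xAF, P'2 = 0x2B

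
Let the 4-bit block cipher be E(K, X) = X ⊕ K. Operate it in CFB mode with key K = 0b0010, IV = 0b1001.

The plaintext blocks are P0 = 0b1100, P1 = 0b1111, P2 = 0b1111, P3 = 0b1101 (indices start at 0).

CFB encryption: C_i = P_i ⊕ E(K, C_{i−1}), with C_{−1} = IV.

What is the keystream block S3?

C0: E(K, 0b1001) = 0b1011; 0b1100 ⊕ 0b1011 = 0b0111.
C1: E(K, 0b0111) = 0b0101; 0b1111 ⊕ 0b0101 = 0b1010.
C2: E(K, 0b1010) = 0b1000; 0b1111 ⊕ 0b1000 = 0b0111.
C3: E(K, 0b0111) = 0b0101; 0b1101 ⊕ 0b0101 = 0b1000.
So S3 = 0b0101.

0b0101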